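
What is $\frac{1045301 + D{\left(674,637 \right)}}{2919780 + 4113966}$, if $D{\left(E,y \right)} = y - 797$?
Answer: $\frac{1045141}{7033746} \approx 0.14859$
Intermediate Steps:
$D{\left(E,y \right)} = -797 + y$
$\frac{1045301 + D{\left(674,637 \right)}}{2919780 + 4113966} = \frac{1045301 + \left(-797 + 637\right)}{2919780 + 4113966} = \frac{1045301 - 160}{7033746} = 1045141 \cdot \frac{1}{7033746} = \frac{1045141}{7033746}$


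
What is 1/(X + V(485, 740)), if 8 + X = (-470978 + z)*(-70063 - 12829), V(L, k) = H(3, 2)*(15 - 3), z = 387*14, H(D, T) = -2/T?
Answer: 1/38591199500 ≈ 2.5913e-11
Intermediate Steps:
z = 5418
V(L, k) = -12 (V(L, k) = (-2/2)*(15 - 3) = -2*½*12 = -1*12 = -12)
X = 38591199512 (X = -8 + (-470978 + 5418)*(-70063 - 12829) = -8 - 465560*(-82892) = -8 + 38591199520 = 38591199512)
1/(X + V(485, 740)) = 1/(38591199512 - 12) = 1/38591199500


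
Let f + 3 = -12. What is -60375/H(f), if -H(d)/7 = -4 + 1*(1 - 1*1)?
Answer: -8625/4 ≈ -2156.3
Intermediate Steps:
f = -15 (f = -3 - 12 = -15)
H(d) = 28 (H(d) = -7*(-4 + 1*(1 - 1*1)) = -7*(-4 + 1*(1 - 1)) = -7*(-4 + 1*0) = -7*(-4 + 0) = -7*(-4) = 28)
-60375/H(f) = -60375/28 = -60375*1/28 = -8625/4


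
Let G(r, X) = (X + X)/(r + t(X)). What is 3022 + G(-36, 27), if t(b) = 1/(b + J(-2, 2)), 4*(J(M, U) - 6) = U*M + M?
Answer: 3422225/1133 ≈ 3020.5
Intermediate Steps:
J(M, U) = 6 + M/4 + M*U/4 (J(M, U) = 6 + (U*M + M)/4 = 6 + (M*U + M)/4 = 6 + (M + M*U)/4 = 6 + (M/4 + M*U/4) = 6 + M/4 + M*U/4)
t(b) = 1/(9/2 + b) (t(b) = 1/(b + (6 + (1/4)*(-2) + (1/4)*(-2)*2)) = 1/(b + (6 - 1/2 - 1)) = 1/(b + 9/2) = 1/(9/2 + b))
G(r, X) = 2*X/(r + 2/(9 + 2*X)) (G(r, X) = (X + X)/(r + 2/(9 + 2*X)) = (2*X)/(r + 2/(9 + 2*X)) = 2*X/(r + 2/(9 + 2*X)))
3022 + G(-36, 27) = 3022 + 2*27*(9 + 2*27)/(2 - 36*(9 + 2*27)) = 3022 + 2*27*(9 + 54)/(2 - 36*(9 + 54)) = 3022 + 2*27*63/(2 - 36*63) = 3022 + 2*27*63/(2 - 2268) = 3022 + 2*27*63/(-2266) = 3022 + 2*27*(-1/2266)*63 = 3022 - 1701/1133 = 3422225/1133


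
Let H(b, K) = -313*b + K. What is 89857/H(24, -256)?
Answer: -89857/7768 ≈ -11.568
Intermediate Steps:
H(b, K) = K - 313*b
89857/H(24, -256) = 89857/(-256 - 313*24) = 89857/(-256 - 7512) = 89857/(-7768) = 89857*(-1/7768) = -89857/7768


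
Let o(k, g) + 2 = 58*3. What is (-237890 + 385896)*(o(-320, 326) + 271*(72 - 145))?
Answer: -2902545666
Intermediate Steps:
o(k, g) = 172 (o(k, g) = -2 + 58*3 = -2 + 174 = 172)
(-237890 + 385896)*(o(-320, 326) + 271*(72 - 145)) = (-237890 + 385896)*(172 + 271*(72 - 145)) = 148006*(172 + 271*(-73)) = 148006*(172 - 19783) = 148006*(-19611) = -2902545666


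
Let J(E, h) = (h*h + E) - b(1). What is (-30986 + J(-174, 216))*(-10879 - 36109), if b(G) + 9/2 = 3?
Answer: -728196530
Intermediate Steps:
b(G) = -3/2 (b(G) = -9/2 + 3 = -3/2)
J(E, h) = 3/2 + E + h² (J(E, h) = (h*h + E) - 1*(-3/2) = (h² + E) + 3/2 = (E + h²) + 3/2 = 3/2 + E + h²)
(-30986 + J(-174, 216))*(-10879 - 36109) = (-30986 + (3/2 - 174 + 216²))*(-10879 - 36109) = (-30986 + (3/2 - 174 + 46656))*(-46988) = (-30986 + 92967/2)*(-46988) = (30995/2)*(-46988) = -728196530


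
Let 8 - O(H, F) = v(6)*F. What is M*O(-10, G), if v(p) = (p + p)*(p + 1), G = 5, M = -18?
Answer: 7416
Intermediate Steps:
v(p) = 2*p*(1 + p) (v(p) = (2*p)*(1 + p) = 2*p*(1 + p))
O(H, F) = 8 - 84*F (O(H, F) = 8 - 2*6*(1 + 6)*F = 8 - 2*6*7*F = 8 - 84*F)
M*O(-10, G) = -18*(8 - 84*5) = -18*(8 - 420) = -18*(-412) = 7416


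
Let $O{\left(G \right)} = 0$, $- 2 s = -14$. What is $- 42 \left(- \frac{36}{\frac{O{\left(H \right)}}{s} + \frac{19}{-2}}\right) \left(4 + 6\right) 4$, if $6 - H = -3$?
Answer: $- \frac{120960}{19} \approx -6366.3$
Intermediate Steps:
$H = 9$ ($H = 6 - -3 = 6 + 3 = 9$)
$s = 7$ ($s = \left(- \frac{1}{2}\right) \left(-14\right) = 7$)
$- 42 \left(- \frac{36}{\frac{O{\left(H \right)}}{s} + \frac{19}{-2}}\right) \left(4 + 6\right) 4 = - 42 \left(- \frac{36}{\frac{0}{7} + \frac{19}{-2}}\right) \left(4 + 6\right) 4 = - 42 \left(- \frac{36}{0 \cdot \frac{1}{7} + 19 \left(- \frac{1}{2}\right)}\right) 10 \cdot 4 = - 42 \left(- \frac{36}{0 - \frac{19}{2}}\right) 40 = - 42 \left(- \frac{36}{- \frac{19}{2}}\right) 40 = - 42 \left(\left(-36\right) \left(- \frac{2}{19}\right)\right) 40 = \left(-42\right) \frac{72}{19} \cdot 40 = \left(- \frac{3024}{19}\right) 40 = - \frac{120960}{19}$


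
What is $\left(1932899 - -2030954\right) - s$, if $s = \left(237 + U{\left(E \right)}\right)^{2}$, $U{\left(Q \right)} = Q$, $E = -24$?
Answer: $3918484$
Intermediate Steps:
$s = 45369$ ($s = \left(237 - 24\right)^{2} = 213^{2} = 45369$)
$\left(1932899 - -2030954\right) - s = \left(1932899 - -2030954\right) - 45369 = \left(1932899 + 2030954\right) - 45369 = 3963853 - 45369 = 3918484$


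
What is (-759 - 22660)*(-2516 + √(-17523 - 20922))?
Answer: 58922204 - 23419*I*√38445 ≈ 5.8922e+7 - 4.5919e+6*I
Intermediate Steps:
(-759 - 22660)*(-2516 + √(-17523 - 20922)) = -23419*(-2516 + √(-38445)) = -23419*(-2516 + I*√38445) = 58922204 - 23419*I*√38445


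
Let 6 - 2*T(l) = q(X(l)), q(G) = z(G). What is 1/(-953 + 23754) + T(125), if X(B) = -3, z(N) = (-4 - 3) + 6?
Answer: 159609/45602 ≈ 3.5000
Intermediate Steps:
z(N) = -1 (z(N) = -7 + 6 = -1)
q(G) = -1
T(l) = 7/2 (T(l) = 3 - ½*(-1) = 3 + ½ = 7/2)
1/(-953 + 23754) + T(125) = 1/(-953 + 23754) + 7/2 = 1/22801 + 7/2 = 159609/45602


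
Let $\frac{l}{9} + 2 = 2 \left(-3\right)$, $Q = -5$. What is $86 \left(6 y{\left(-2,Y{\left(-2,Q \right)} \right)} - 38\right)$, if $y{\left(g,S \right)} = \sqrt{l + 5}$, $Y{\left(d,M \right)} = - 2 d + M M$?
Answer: $-3268 + 516 i \sqrt{67} \approx -3268.0 + 4223.6 i$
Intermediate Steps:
$l = -72$ ($l = -18 + 9 \cdot 2 \left(-3\right) = -18 + 9 \left(-6\right) = -18 - 54 = -72$)
$Y{\left(d,M \right)} = M^{2} - 2 d$ ($Y{\left(d,M \right)} = - 2 d + M^{2} = M^{2} - 2 d$)
$y{\left(g,S \right)} = i \sqrt{67}$ ($y{\left(g,S \right)} = \sqrt{-72 + 5} = \sqrt{-67} = i \sqrt{67}$)
$86 \left(6 y{\left(-2,Y{\left(-2,Q \right)} \right)} - 38\right) = 86 \left(6 i \sqrt{67} - 38\right) = 86 \left(-38 + 6 i \sqrt{67}\right) = -3268 + 516 i \sqrt{67}$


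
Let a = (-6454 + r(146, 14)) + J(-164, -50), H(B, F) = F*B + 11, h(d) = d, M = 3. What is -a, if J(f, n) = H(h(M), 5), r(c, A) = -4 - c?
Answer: 6578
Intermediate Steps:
H(B, F) = 11 + B*F (H(B, F) = B*F + 11 = 11 + B*F)
J(f, n) = 26 (J(f, n) = 11 + 3*5 = 11 + 15 = 26)
a = -6578 (a = (-6454 + (-4 - 1*146)) + 26 = (-6454 + (-4 - 146)) + 26 = (-6454 - 150) + 26 = -6604 + 26 = -6578)
-a = -1*(-6578) = 6578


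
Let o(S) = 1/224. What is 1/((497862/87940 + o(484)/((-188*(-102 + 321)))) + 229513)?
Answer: 202757278080/46536579050511839 ≈ 4.3569e-6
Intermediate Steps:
o(S) = 1/224
1/((497862/87940 + o(484)/((-188*(-102 + 321)))) + 229513) = 1/((497862/87940 + 1/(224*((-188*(-102 + 321))))) + 229513) = 1/((497862*(1/87940) + 1/(224*((-188*219)))) + 229513) = 1/((248931/43970 + (1/224)/(-41172)) + 229513) = 1/((248931/43970 + (1/224)*(-1/41172)) + 229513) = 1/((248931/43970 - 1/9222528) + 229513) = 1/(1147886536799/202757278080 + 229513) = 1/(46536579050511839/202757278080) = 202757278080/46536579050511839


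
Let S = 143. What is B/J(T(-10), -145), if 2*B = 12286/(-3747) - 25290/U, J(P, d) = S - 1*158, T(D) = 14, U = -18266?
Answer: 64827223/1026640530 ≈ 0.063145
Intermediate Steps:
J(P, d) = -15 (J(P, d) = 143 - 1*158 = 143 - 158 = -15)
B = -64827223/68442702 (B = (12286/(-3747) - 25290/(-18266))/2 = (12286*(-1/3747) - 25290*(-1/18266))/2 = (-12286/3747 + 12645/9133)/2 = (1/2)*(-64827223/34221351) = -64827223/68442702 ≈ -0.94718)
B/J(T(-10), -145) = -64827223/68442702/(-15) = -64827223/68442702*(-1/15) = 64827223/1026640530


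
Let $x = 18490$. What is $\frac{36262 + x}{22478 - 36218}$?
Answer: $- \frac{13688}{3435} \approx -3.9849$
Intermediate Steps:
$\frac{36262 + x}{22478 - 36218} = \frac{36262 + 18490}{22478 - 36218} = \frac{54752}{-13740} = 54752 \left(- \frac{1}{13740}\right) = - \frac{13688}{3435}$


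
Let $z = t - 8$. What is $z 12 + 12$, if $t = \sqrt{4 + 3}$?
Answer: $-84 + 12 \sqrt{7} \approx -52.251$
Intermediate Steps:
$t = \sqrt{7} \approx 2.6458$
$z = -8 + \sqrt{7}$ ($z = \sqrt{7} - 8 = -8 + \sqrt{7} \approx -5.3542$)
$z 12 + 12 = \left(-8 + \sqrt{7}\right) 12 + 12 = \left(-96 + 12 \sqrt{7}\right) + 12 = -84 + 12 \sqrt{7}$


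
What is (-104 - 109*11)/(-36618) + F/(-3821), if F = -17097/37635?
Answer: 62667267817/1755263507010 ≈ 0.035702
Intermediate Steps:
F = -5699/12545 (F = -17097*1/37635 = -5699/12545 ≈ -0.45428)
(-104 - 109*11)/(-36618) + F/(-3821) = (-104 - 109*11)/(-36618) - 5699/12545/(-3821) = (-104 - 1199)*(-1/36618) - 5699/12545*(-1/3821) = -1303*(-1/36618) + 5699/47934445 = 1303/36618 + 5699/47934445 = 62667267817/1755263507010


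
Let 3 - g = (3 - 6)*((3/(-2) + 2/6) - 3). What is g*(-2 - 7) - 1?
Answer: 169/2 ≈ 84.500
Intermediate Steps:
g = -19/2 (g = 3 - (3 - 6)*((3/(-2) + 2/6) - 3) = 3 - (-3)*((3*(-½) + 2*(⅙)) - 3) = 3 - (-3)*((-3/2 + ⅓) - 3) = 3 - (-3)*(-7/6 - 3) = 3 - (-3)*(-25)/6 = 3 - 1*25/2 = 3 - 25/2 = -19/2 ≈ -9.5000)
g*(-2 - 7) - 1 = -19*(-2 - 7)/2 - 1 = -19/2*(-9) - 1 = 171/2 - 1 = 169/2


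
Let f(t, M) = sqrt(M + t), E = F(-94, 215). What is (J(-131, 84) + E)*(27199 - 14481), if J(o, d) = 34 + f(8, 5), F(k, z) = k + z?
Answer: 1971290 + 12718*sqrt(13) ≈ 2.0171e+6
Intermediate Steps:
E = 121 (E = -94 + 215 = 121)
J(o, d) = 34 + sqrt(13) (J(o, d) = 34 + sqrt(5 + 8) = 34 + sqrt(13))
(J(-131, 84) + E)*(27199 - 14481) = ((34 + sqrt(13)) + 121)*(27199 - 14481) = (155 + sqrt(13))*12718 = 1971290 + 12718*sqrt(13)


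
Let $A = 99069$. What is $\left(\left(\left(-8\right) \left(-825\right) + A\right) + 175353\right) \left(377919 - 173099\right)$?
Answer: $57558926040$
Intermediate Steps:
$\left(\left(\left(-8\right) \left(-825\right) + A\right) + 175353\right) \left(377919 - 173099\right) = \left(\left(\left(-8\right) \left(-825\right) + 99069\right) + 175353\right) \left(377919 - 173099\right) = \left(\left(6600 + 99069\right) + 175353\right) 204820 = \left(105669 + 175353\right) 204820 = 281022 \cdot 204820 = 57558926040$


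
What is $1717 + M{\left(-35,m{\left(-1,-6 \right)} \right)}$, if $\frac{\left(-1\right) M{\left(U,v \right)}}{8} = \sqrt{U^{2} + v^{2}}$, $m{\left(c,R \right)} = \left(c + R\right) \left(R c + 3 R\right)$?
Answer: $989$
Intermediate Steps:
$m{\left(c,R \right)} = \left(R + c\right) \left(3 R + R c\right)$
$M{\left(U,v \right)} = - 8 \sqrt{U^{2} + v^{2}}$
$1717 + M{\left(-35,m{\left(-1,-6 \right)} \right)} = 1717 - 8 \sqrt{\left(-35\right)^{2} + \left(- 6 \left(\left(-1\right)^{2} + 3 \left(-6\right) + 3 \left(-1\right) - -6\right)\right)^{2}} = 1717 - 8 \sqrt{1225 + \left(- 6 \left(1 - 18 - 3 + 6\right)\right)^{2}} = 1717 - 8 \sqrt{1225 + \left(\left(-6\right) \left(-14\right)\right)^{2}} = 1717 - 8 \sqrt{1225 + 84^{2}} = 1717 - 8 \sqrt{1225 + 7056} = 1717 - 8 \sqrt{8281} = 1717 - 728 = 989$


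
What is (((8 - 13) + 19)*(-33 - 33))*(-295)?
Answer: 272580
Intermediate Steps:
(((8 - 13) + 19)*(-33 - 33))*(-295) = ((-5 + 19)*(-66))*(-295) = (14*(-66))*(-295) = -924*(-295) = 272580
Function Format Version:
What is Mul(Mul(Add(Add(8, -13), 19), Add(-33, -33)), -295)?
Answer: 272580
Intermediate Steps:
Mul(Mul(Add(Add(8, -13), 19), Add(-33, -33)), -295) = Mul(Mul(Add(-5, 19), -66), -295) = Mul(Mul(14, -66), -295) = Mul(-924, -295) = 272580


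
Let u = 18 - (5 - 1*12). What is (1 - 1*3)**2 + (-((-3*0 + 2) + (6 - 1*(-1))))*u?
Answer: -221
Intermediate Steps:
u = 25 (u = 18 - (5 - 12) = 18 - 1*(-7) = 18 + 7 = 25)
(1 - 1*3)**2 + (-((-3*0 + 2) + (6 - 1*(-1))))*u = (1 - 1*3)**2 - ((-3*0 + 2) + (6 - 1*(-1)))*25 = (1 - 3)**2 - ((0 + 2) + (6 + 1))*25 = (-2)**2 - (2 + 7)*25 = 4 - 1*9*25 = 4 - 9*25 = 4 - 225 = -221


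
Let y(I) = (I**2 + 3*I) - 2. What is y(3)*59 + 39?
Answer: 983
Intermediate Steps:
y(I) = -2 + I**2 + 3*I
y(3)*59 + 39 = (-2 + 3**2 + 3*3)*59 + 39 = (-2 + 9 + 9)*59 + 39 = 16*59 + 39 = 944 + 39 = 983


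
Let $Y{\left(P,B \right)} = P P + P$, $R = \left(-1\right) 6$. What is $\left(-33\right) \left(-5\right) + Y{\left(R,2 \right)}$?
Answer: $195$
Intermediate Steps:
$R = -6$
$Y{\left(P,B \right)} = P + P^{2}$ ($Y{\left(P,B \right)} = P^{2} + P = P + P^{2}$)
$\left(-33\right) \left(-5\right) + Y{\left(R,2 \right)} = \left(-33\right) \left(-5\right) - 6 \left(1 - 6\right) = 165 - -30 = 165 + 30 = 195$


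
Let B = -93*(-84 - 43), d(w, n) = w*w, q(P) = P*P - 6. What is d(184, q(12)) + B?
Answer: 45667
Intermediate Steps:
q(P) = -6 + P² (q(P) = P² - 6 = -6 + P²)
d(w, n) = w²
B = 11811 (B = -93*(-127) = 11811)
d(184, q(12)) + B = 184² + 11811 = 33856 + 11811 = 45667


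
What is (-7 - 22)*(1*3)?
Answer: -87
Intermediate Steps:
(-7 - 22)*(1*3) = -29*3 = -87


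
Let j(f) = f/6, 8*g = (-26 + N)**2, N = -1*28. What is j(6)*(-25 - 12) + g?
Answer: 655/2 ≈ 327.50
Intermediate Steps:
N = -28
g = 729/2 (g = (-26 - 28)**2/8 = (1/8)*(-54)**2 = (1/8)*2916 = 729/2 ≈ 364.50)
j(f) = f/6 (j(f) = f*(1/6) = f/6)
j(6)*(-25 - 12) + g = ((1/6)*6)*(-25 - 12) + 729/2 = 1*(-37) + 729/2 = -37 + 729/2 = 655/2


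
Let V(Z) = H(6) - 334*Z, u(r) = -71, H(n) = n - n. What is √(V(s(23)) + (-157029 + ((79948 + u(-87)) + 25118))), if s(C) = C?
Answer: 2*I*√14929 ≈ 244.37*I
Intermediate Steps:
H(n) = 0
V(Z) = -334*Z (V(Z) = 0 - 334*Z = -334*Z)
√(V(s(23)) + (-157029 + ((79948 + u(-87)) + 25118))) = √(-334*23 + (-157029 + ((79948 - 71) + 25118))) = √(-7682 + (-157029 + (79877 + 25118))) = √(-7682 + (-157029 + 104995)) = √(-7682 - 52034) = √(-59716) = 2*I*√14929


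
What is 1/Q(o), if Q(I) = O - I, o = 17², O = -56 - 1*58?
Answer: -1/403 ≈ -0.0024814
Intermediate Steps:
O = -114 (O = -56 - 58 = -114)
o = 289
Q(I) = -114 - I
1/Q(o) = 1/(-114 - 1*289) = 1/(-114 - 289) = 1/(-403) = -1/403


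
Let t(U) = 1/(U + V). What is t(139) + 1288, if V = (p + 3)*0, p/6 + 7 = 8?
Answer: 179033/139 ≈ 1288.0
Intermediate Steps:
p = 6 (p = -42 + 6*8 = -42 + 48 = 6)
V = 0 (V = (6 + 3)*0 = 9*0 = 0)
t(U) = 1/U (t(U) = 1/(U + 0) = 1/U)
t(139) + 1288 = 1/139 + 1288 = 179033/139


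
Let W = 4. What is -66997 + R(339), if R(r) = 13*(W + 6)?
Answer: -66867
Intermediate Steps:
R(r) = 130 (R(r) = 13*(4 + 6) = 13*10 = 130)
-66997 + R(339) = -66997 + 130 = -66867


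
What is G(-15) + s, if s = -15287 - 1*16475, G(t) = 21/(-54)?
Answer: -571723/18 ≈ -31762.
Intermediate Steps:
G(t) = -7/18 (G(t) = 21*(-1/54) = -7/18)
s = -31762 (s = -15287 - 16475 = -31762)
G(-15) + s = -7/18 - 31762 = -571723/18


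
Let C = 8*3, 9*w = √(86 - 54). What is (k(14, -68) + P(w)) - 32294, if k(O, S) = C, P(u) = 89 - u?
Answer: -32181 - 4*√2/9 ≈ -32182.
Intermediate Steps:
w = 4*√2/9 (w = √(86 - 54)/9 = √32/9 = (4*√2)/9 = 4*√2/9 ≈ 0.62854)
C = 24
k(O, S) = 24
(k(14, -68) + P(w)) - 32294 = (24 + (89 - 4*√2/9)) - 32294 = (113 - 4*√2/9) - 32294 = -32181 - 4*√2/9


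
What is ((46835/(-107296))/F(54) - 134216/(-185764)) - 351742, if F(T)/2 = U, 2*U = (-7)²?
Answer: -85882469147940907/244163743264 ≈ -3.5174e+5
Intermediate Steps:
U = 49/2 (U = (½)*(-7)² = (½)*49 = 49/2 ≈ 24.500)
F(T) = 49 (F(T) = 2*(49/2) = 49)
((46835/(-107296))/F(54) - 134216/(-185764)) - 351742 = ((46835/(-107296))/49 - 134216/(-185764)) - 351742 = ((46835*(-1/107296))*(1/49) - 134216*(-1/185764)) - 351742 = (-46835/107296*1/49 + 33554/46441) - 351742 = (-46835/5257504 + 33554/46441) - 351742 = 174235224981/244163743264 - 351742 = -85882469147940907/244163743264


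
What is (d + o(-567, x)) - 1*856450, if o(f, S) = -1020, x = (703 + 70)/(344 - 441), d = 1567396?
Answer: 709926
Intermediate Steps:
x = -773/97 (x = 773/(-97) = 773*(-1/97) = -773/97 ≈ -7.9691)
(d + o(-567, x)) - 1*856450 = (1567396 - 1020) - 1*856450 = 1566376 - 856450 = 709926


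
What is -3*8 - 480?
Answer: -504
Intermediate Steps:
-3*8 - 480 = -24 - 480 = -504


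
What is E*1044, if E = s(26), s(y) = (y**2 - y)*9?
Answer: 6107400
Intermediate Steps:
s(y) = -9*y + 9*y**2
E = 5850 (E = 9*26*(-1 + 26) = 9*26*25 = 5850)
E*1044 = 5850*1044 = 6107400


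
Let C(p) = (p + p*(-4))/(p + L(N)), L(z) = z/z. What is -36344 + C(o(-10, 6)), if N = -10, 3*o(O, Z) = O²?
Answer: -3743732/103 ≈ -36347.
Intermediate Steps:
o(O, Z) = O²/3
L(z) = 1
C(p) = -3*p/(1 + p) (C(p) = (p + p*(-4))/(p + 1) = (p - 4*p)/(1 + p) = (-3*p)/(1 + p) = -3*p/(1 + p))
-36344 + C(o(-10, 6)) = -36344 - 3*(⅓)*(-10)²/(1 + (⅓)*(-10)²) = -36344 - 3*(⅓)*100/(1 + (⅓)*100) = -36344 - 3*100/3/(1 + 100/3) = -36344 - 3*100/3/103/3 = -36344 - 3*100/3*3/103 = -36344 - 300/103 = -3743732/103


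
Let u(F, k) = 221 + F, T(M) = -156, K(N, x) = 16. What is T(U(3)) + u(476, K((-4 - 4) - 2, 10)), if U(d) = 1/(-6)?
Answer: 541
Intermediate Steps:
U(d) = -⅙
T(U(3)) + u(476, K((-4 - 4) - 2, 10)) = -156 + (221 + 476) = -156 + 697 = 541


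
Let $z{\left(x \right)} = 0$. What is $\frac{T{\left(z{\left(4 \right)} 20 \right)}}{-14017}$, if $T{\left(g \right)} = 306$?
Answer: $- \frac{306}{14017} \approx -0.021831$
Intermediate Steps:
$\frac{T{\left(z{\left(4 \right)} 20 \right)}}{-14017} = \frac{306}{-14017} = 306 \left(- \frac{1}{14017}\right) = - \frac{306}{14017}$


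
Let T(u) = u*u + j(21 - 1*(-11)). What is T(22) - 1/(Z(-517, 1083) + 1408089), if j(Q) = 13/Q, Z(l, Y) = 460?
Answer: 21833918017/45073568 ≈ 484.41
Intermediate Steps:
T(u) = 13/32 + u**2 (T(u) = u*u + 13/(21 - 1*(-11)) = u**2 + 13/(21 + 11) = u**2 + 13/32 = 13/32 + u**2)
T(22) - 1/(Z(-517, 1083) + 1408089) = (13/32 + 22**2) - 1/(460 + 1408089) = (13/32 + 484) - 1/1408549 = 15501/32 - 1*1/1408549 = 15501/32 - 1/1408549 = 21833918017/45073568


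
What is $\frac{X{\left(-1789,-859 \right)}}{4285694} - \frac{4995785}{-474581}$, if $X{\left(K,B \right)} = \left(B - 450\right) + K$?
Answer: $\frac{10704467773926}{1016954472107} \approx 10.526$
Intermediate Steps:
$X{\left(K,B \right)} = -450 + B + K$ ($X{\left(K,B \right)} = \left(-450 + B\right) + K = -450 + B + K$)
$\frac{X{\left(-1789,-859 \right)}}{4285694} - \frac{4995785}{-474581} = \frac{-450 - 859 - 1789}{4285694} - \frac{4995785}{-474581} = \left(-3098\right) \frac{1}{4285694} - - \frac{4995785}{474581} = - \frac{1549}{2142847} + \frac{4995785}{474581} = \frac{10704467773926}{1016954472107}$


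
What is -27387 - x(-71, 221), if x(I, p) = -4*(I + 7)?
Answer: -27643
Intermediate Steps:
x(I, p) = -28 - 4*I (x(I, p) = -4*(7 + I) = -28 - 4*I)
-27387 - x(-71, 221) = -27387 - (-28 - 4*(-71)) = -27387 - (-28 + 284) = -27387 - 1*256 = -27387 - 256 = -27643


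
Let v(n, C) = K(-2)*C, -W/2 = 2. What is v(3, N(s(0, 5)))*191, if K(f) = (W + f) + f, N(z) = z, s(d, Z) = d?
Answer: 0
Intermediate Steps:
W = -4 (W = -2*2 = -4)
K(f) = -4 + 2*f (K(f) = (-4 + f) + f = -4 + 2*f)
v(n, C) = -8*C (v(n, C) = (-4 + 2*(-2))*C = (-4 - 4)*C = -8*C)
v(3, N(s(0, 5)))*191 = -8*0*191 = 0*191 = 0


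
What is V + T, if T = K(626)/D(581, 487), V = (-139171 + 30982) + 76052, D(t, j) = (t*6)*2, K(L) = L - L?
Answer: -32137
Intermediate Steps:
K(L) = 0
D(t, j) = 12*t (D(t, j) = (6*t)*2 = 12*t)
V = -32137 (V = -108189 + 76052 = -32137)
T = 0 (T = 0/((12*581)) = 0/6972 = 0*(1/6972) = 0)
V + T = -32137 + 0 = -32137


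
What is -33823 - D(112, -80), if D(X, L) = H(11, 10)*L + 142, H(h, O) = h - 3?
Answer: -33325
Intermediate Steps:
H(h, O) = -3 + h
D(X, L) = 142 + 8*L (D(X, L) = (-3 + 11)*L + 142 = 8*L + 142 = 142 + 8*L)
-33823 - D(112, -80) = -33823 - (142 + 8*(-80)) = -33823 - (142 - 640) = -33823 - 1*(-498) = -33823 + 498 = -33325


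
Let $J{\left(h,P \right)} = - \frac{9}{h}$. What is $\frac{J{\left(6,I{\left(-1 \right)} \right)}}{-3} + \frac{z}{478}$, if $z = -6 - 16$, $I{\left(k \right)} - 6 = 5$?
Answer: $\frac{217}{478} \approx 0.45397$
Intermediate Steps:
$I{\left(k \right)} = 11$ ($I{\left(k \right)} = 6 + 5 = 11$)
$z = -22$ ($z = -6 - 16 = -22$)
$\frac{J{\left(6,I{\left(-1 \right)} \right)}}{-3} + \frac{z}{478} = \frac{\left(-9\right) \frac{1}{6}}{-3} - \frac{22}{478} = \left(-9\right) \frac{1}{6} \left(- \frac{1}{3}\right) - \frac{11}{239} = \left(- \frac{3}{2}\right) \left(- \frac{1}{3}\right) - \frac{11}{239} = \frac{1}{2} - \frac{11}{239} = \frac{217}{478}$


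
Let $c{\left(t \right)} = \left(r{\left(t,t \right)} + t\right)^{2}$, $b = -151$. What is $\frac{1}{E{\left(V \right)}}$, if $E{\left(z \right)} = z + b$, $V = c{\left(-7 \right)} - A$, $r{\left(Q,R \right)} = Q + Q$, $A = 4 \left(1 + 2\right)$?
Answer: $\frac{1}{278} \approx 0.0035971$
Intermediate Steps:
$A = 12$ ($A = 4 \cdot 3 = 12$)
$r{\left(Q,R \right)} = 2 Q$
$c{\left(t \right)} = 9 t^{2}$ ($c{\left(t \right)} = \left(2 t + t\right)^{2} = \left(3 t\right)^{2} = 9 t^{2}$)
$V = 429$ ($V = 9 \left(-7\right)^{2} - 12 = 9 \cdot 49 - 12 = 441 - 12 = 429$)
$E{\left(z \right)} = -151 + z$ ($E{\left(z \right)} = z - 151 = -151 + z$)
$\frac{1}{E{\left(V \right)}} = \frac{1}{-151 + 429} = \frac{1}{278}$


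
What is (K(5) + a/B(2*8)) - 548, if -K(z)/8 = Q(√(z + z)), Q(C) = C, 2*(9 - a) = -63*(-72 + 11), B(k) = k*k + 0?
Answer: -284401/512 - 8*√10 ≈ -580.77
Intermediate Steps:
B(k) = k² (B(k) = k² + 0 = k²)
a = -3825/2 (a = 9 - (-63)*(-72 + 11)/2 = 9 - (-63)*(-61)/2 = 9 - ½*3843 = 9 - 3843/2 = -3825/2 ≈ -1912.5)
K(z) = -8*√2*√z (K(z) = -8*√(z + z) = -8*√2*√z)
(K(5) + a/B(2*8)) - 548 = (-8*√2*√5 - 3825/(2*((2*8)²))) - 548 = (-8*√10 - 3825/(2*(16²))) - 548 = (-8*√10 - 3825/2/256) - 548 = (-8*√10 - 3825/2*1/256) - 548 = (-8*√10 - 3825/512) - 548 = (-3825/512 - 8*√10) - 548 = -284401/512 - 8*√10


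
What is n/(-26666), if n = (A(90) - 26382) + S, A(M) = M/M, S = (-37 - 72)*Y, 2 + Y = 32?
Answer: 149/134 ≈ 1.1119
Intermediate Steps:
Y = 30 (Y = -2 + 32 = 30)
S = -3270 (S = (-37 - 72)*30 = -109*30 = -3270)
A(M) = 1
n = -29651 (n = (1 - 26382) - 3270 = -26381 - 3270 = -29651)
n/(-26666) = -29651/(-26666) = -29651*(-1/26666) = 149/134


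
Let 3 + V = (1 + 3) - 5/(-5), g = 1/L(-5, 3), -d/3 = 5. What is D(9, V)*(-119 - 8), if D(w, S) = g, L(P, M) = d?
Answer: 127/15 ≈ 8.4667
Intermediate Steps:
d = -15 (d = -3*5 = -15)
L(P, M) = -15
g = -1/15 (g = 1/(-15) = -1/15 ≈ -0.066667)
V = 2 (V = -3 + ((1 + 3) - 5/(-5)) = -3 + (4 - 5*(-1/5)) = -3 + (4 + 1) = -3 + 5 = 2)
D(w, S) = -1/15
D(9, V)*(-119 - 8) = -(-119 - 8)/15 = -1/15*(-127) = 127/15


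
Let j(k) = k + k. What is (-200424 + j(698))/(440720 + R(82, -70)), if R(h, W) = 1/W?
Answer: -13931960/30850399 ≈ -0.45160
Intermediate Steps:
j(k) = 2*k
(-200424 + j(698))/(440720 + R(82, -70)) = (-200424 + 2*698)/(440720 + 1/(-70)) = (-200424 + 1396)/(440720 - 1/70) = -199028/30850399/70 = -199028*70/30850399 = -13931960/30850399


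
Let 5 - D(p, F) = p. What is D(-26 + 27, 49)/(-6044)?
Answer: -1/1511 ≈ -0.00066181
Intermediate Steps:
D(p, F) = 5 - p
D(-26 + 27, 49)/(-6044) = (5 - (-26 + 27))/(-6044) = (5 - 1*1)*(-1/6044) = (5 - 1)*(-1/6044) = 4*(-1/6044) = -1/1511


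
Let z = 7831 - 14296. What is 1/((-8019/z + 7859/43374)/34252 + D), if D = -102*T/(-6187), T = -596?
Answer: -19808099139890280/194628879359958091 ≈ -0.10177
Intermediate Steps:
z = -6465
D = -60792/6187 (D = -102*(-596)/(-6187) = 60792*(-1/6187) = -60792/6187 ≈ -9.8258)
1/((-8019/z + 7859/43374)/34252 + D) = 1/((-8019/(-6465) + 7859/43374)/34252 - 60792/6187) = 1/((-8019*(-1/6465) + 7859*(1/43374))*(1/34252) - 60792/6187) = 1/((2673/2155 + 7859/43374)*(1/34252) - 60792/6187) = 1/((132874847/93470970)*(1/34252) - 60792/6187) = 1/(132874847/3201567664440 - 60792/6187) = 1/(-194628879359958091/19808099139890280) = -19808099139890280/194628879359958091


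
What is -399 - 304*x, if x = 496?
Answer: -151183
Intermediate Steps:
-399 - 304*x = -399 - 304*496 = -399 - 150784 = -151183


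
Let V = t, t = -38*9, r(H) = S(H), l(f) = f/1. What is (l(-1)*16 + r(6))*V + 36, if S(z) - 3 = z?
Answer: 2430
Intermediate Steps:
S(z) = 3 + z
l(f) = f (l(f) = f*1 = f)
r(H) = 3 + H
t = -342
V = -342
(l(-1)*16 + r(6))*V + 36 = (-1*16 + (3 + 6))*(-342) + 36 = (-16 + 9)*(-342) + 36 = -7*(-342) + 36 = 2394 + 36 = 2430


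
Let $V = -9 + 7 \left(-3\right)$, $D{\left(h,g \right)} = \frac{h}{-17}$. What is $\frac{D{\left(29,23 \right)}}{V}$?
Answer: $\frac{29}{510} \approx 0.056863$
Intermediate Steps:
$D{\left(h,g \right)} = - \frac{h}{17}$ ($D{\left(h,g \right)} = h \left(- \frac{1}{17}\right) = - \frac{h}{17}$)
$V = -30$ ($V = -9 - 21 = -30$)
$\frac{D{\left(29,23 \right)}}{V} = \frac{\left(- \frac{1}{17}\right) 29}{-30} = \left(- \frac{29}{17}\right) \left(- \frac{1}{30}\right) = \frac{29}{510}$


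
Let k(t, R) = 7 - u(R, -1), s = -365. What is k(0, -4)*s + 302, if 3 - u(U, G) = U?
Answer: 302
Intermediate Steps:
u(U, G) = 3 - U
k(t, R) = 4 + R (k(t, R) = 7 - (3 - R) = 7 + (-3 + R) = 4 + R)
k(0, -4)*s + 302 = (4 - 4)*(-365) + 302 = 0*(-365) + 302 = 0 + 302 = 302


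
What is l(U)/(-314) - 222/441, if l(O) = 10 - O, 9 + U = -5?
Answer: -13382/23079 ≈ -0.57983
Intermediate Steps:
U = -14 (U = -9 - 5 = -14)
l(U)/(-314) - 222/441 = (10 - 1*(-14))/(-314) - 222/441 = (10 + 14)*(-1/314) - 222*1/441 = 24*(-1/314) - 74/147 = -12/157 - 74/147 = -13382/23079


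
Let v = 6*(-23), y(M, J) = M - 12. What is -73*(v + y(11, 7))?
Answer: 10147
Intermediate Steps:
y(M, J) = -12 + M
v = -138
-73*(v + y(11, 7)) = -73*(-138 + (-12 + 11)) = -73*(-138 - 1) = -73*(-139) = 10147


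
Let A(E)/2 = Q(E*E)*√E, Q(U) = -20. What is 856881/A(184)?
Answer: -856881*√46/3680 ≈ -1579.3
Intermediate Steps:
A(E) = -40*√E (A(E) = 2*(-20*√E) = -40*√E)
856881/A(184) = 856881/((-80*√46)) = 856881*(-√46/3680) = -856881*√46/3680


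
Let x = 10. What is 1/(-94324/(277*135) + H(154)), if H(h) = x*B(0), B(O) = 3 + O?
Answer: 37395/1027526 ≈ 0.036393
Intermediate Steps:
H(h) = 30 (H(h) = 10*(3 + 0) = 10*3 = 30)
1/(-94324/(277*135) + H(154)) = 1/(-94324/(277*135) + 30) = 1/(-94324/37395 + 30) = 1/(1027526/37395) = 37395/1027526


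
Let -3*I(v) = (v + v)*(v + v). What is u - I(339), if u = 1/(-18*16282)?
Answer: 44907449327/293076 ≈ 1.5323e+5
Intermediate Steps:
u = -1/293076 (u = 1/(-293076) = -1/293076 ≈ -3.4121e-6)
I(v) = -4*v**2/3 (I(v) = -(v + v)*(v + v)/3 = -2*v*2*v/3 = -4*v**2/3)
u - I(339) = -1/293076 - (-4)*339**2/3 = -1/293076 - (-4)*114921/3 = -1/293076 - 1*(-153228) = -1/293076 + 153228 = 44907449327/293076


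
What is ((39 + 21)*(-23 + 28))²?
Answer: 90000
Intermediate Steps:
((39 + 21)*(-23 + 28))² = (60*5)² = 300² = 90000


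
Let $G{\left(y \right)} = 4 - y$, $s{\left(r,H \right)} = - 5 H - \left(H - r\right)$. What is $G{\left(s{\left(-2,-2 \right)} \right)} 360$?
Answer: $-2160$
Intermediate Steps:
$s{\left(r,H \right)} = r - 6 H$
$G{\left(s{\left(-2,-2 \right)} \right)} 360 = \left(4 - \left(-2 - -12\right)\right) 360 = \left(4 - \left(-2 + 12\right)\right) 360 = \left(4 - 10\right) 360 = \left(-6\right) 360 = -2160$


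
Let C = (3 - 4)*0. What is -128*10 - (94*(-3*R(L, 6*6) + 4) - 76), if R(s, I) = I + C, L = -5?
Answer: 8572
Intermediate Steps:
C = 0 (C = -1*0 = 0)
R(s, I) = I (R(s, I) = I + 0 = I)
-128*10 - (94*(-3*R(L, 6*6) + 4) - 76) = -128*10 - (94*(-18*6 + 4) - 76) = -1280 - (94*(-3*36 + 4) - 76) = -1280 - (94*(-108 + 4) - 76) = -1280 - (94*(-104) - 76) = -1280 - (-9776 - 76) = -1280 - 1*(-9852) = -1280 + 9852 = 8572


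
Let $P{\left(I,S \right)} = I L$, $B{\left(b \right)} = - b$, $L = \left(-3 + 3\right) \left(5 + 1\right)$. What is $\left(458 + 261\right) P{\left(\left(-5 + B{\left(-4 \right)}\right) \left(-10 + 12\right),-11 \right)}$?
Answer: $0$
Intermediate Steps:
$L = 0$ ($L = 0 \cdot 6 = 0$)
$P{\left(I,S \right)} = 0$ ($P{\left(I,S \right)} = I 0 = 0$)
$\left(458 + 261\right) P{\left(\left(-5 + B{\left(-4 \right)}\right) \left(-10 + 12\right),-11 \right)} = \left(458 + 261\right) 0 = 719 \cdot 0 = 0$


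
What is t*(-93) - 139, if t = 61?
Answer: -5812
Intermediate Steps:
t*(-93) - 139 = 61*(-93) - 139 = -5673 - 139 = -5812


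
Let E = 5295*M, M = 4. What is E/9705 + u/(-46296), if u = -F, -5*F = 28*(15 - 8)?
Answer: 81680737/37441890 ≈ 2.1815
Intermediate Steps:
E = 21180 (E = 5295*4 = 21180)
F = -196/5 (F = -28*(15 - 8)/5 = -28*7/5 = -⅕*196 = -196/5 ≈ -39.200)
u = 196/5 (u = -1*(-196/5) = 196/5 ≈ 39.200)
E/9705 + u/(-46296) = 21180/9705 + (196/5)/(-46296) = 21180*(1/9705) + (196/5)*(-1/46296) = 1412/647 - 49/57870 = 81680737/37441890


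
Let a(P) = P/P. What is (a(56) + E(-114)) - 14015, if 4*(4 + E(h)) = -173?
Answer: -56245/4 ≈ -14061.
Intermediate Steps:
a(P) = 1
E(h) = -189/4 (E(h) = -4 + (¼)*(-173) = -4 - 173/4 = -189/4)
(a(56) + E(-114)) - 14015 = (1 - 189/4) - 14015 = -185/4 - 14015 = -56245/4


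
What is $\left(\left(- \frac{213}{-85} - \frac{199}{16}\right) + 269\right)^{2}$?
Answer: $\frac{124138542889}{1849600} \approx 67116.0$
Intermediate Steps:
$\left(\left(- \frac{213}{-85} - \frac{199}{16}\right) + 269\right)^{2} = \left(\left(\left(-213\right) \left(- \frac{1}{85}\right) - \frac{199}{16}\right) + 269\right)^{2} = \left(\left(\frac{213}{85} - \frac{199}{16}\right) + 269\right)^{2} = \left(- \frac{13507}{1360} + 269\right)^{2} = \left(\frac{352333}{1360}\right)^{2} = \frac{124138542889}{1849600}$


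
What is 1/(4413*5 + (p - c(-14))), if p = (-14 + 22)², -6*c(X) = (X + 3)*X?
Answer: 3/66464 ≈ 4.5137e-5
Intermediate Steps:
c(X) = -X*(3 + X)/6 (c(X) = -(X + 3)*X/6 = -(3 + X)*X/6 = -X*(3 + X)/6)
p = 64 (p = 8² = 64)
1/(4413*5 + (p - c(-14))) = 1/(4413*5 + (64 - (-1)*(-14)*(3 - 14)/6)) = 1/(22065 + (64 - (-1)*(-14)*(-11)/6)) = 1/(22065 + (64 - 1*(-77/3))) = 1/(22065 + (64 + 77/3)) = 1/(22065 + 269/3) = 1/(66464/3) = 3/66464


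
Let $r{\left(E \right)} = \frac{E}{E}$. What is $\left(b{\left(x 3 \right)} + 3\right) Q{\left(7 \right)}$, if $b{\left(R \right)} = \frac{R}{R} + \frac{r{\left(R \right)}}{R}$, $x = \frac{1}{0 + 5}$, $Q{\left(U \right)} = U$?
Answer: $\frac{119}{3} \approx 39.667$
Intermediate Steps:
$r{\left(E \right)} = 1$
$x = \frac{1}{5} \approx 0.2$
$b{\left(R \right)} = 1 + \frac{1}{R}$ ($b{\left(R \right)} = \frac{R}{R} + 1 \frac{1}{R} = 1 + \frac{1}{R}$)
$\left(b{\left(x 3 \right)} + 3\right) Q{\left(7 \right)} = \left(\frac{1 + \frac{1}{5} \cdot 3}{\frac{1}{5} \cdot 3} + 3\right) 7 = \left(\frac{1 + \frac{3}{5}}{\frac{3}{5}} + 3\right) 7 = \left(\frac{5}{3} \cdot \frac{8}{5} + 3\right) 7 = \left(\frac{8}{3} + 3\right) 7 = \frac{17}{3} \cdot 7 = \frac{119}{3}$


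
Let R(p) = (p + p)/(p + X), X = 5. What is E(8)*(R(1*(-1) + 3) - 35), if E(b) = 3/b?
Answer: -723/56 ≈ -12.911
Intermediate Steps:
R(p) = 2*p/(5 + p) (R(p) = (p + p)/(p + 5) = (2*p)/(5 + p) = 2*p/(5 + p))
E(8)*(R(1*(-1) + 3) - 35) = (3/8)*(2*(1*(-1) + 3)/(5 + (1*(-1) + 3)) - 35) = (3*(1/8))*(2*(-1 + 3)/(5 + (-1 + 3)) - 35) = 3*(2*2/(5 + 2) - 35)/8 = 3*(2*2/7 - 35)/8 = 3*(2*2*(1/7) - 35)/8 = 3*(4/7 - 35)/8 = (3/8)*(-241/7) = -723/56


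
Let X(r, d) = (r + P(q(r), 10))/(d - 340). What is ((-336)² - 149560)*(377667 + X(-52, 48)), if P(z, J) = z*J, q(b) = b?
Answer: -1010820393776/73 ≈ -1.3847e+10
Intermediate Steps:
P(z, J) = J*z
X(r, d) = 11*r/(-340 + d) (X(r, d) = (r + 10*r)/(d - 340) = (11*r)/(-340 + d) = 11*r/(-340 + d))
((-336)² - 149560)*(377667 + X(-52, 48)) = ((-336)² - 149560)*(377667 + 11*(-52)/(-340 + 48)) = (112896 - 149560)*(377667 + 11*(-52)/(-292)) = -36664*(377667 + 11*(-52)*(-1/292)) = -36664*(377667 + 143/73) = -36664*27569834/73 = -1010820393776/73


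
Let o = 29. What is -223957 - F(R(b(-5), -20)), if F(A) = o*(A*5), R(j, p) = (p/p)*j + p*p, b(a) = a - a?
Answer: -281957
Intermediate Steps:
b(a) = 0
R(j, p) = j + p² (R(j, p) = 1*j + p² = j + p²)
F(A) = 145*A (F(A) = 29*(A*5) = 29*(5*A) = 145*A)
-223957 - F(R(b(-5), -20)) = -223957 - 145*(0 + (-20)²) = -223957 - 145*(0 + 400) = -223957 - 145*400 = -223957 - 1*58000 = -223957 - 58000 = -281957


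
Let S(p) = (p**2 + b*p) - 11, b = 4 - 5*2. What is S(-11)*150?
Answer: 26400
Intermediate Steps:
b = -6 (b = 4 - 10 = -6)
S(p) = -11 + p**2 - 6*p (S(p) = (p**2 - 6*p) - 11 = -11 + p**2 - 6*p)
S(-11)*150 = (-11 + (-11)**2 - 6*(-11))*150 = (-11 + 121 + 66)*150 = 176*150 = 26400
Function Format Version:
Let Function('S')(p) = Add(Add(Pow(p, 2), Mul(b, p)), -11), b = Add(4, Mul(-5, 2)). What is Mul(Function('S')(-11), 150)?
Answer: 26400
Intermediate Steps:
b = -6 (b = Add(4, -10) = -6)
Function('S')(p) = Add(-11, Pow(p, 2), Mul(-6, p)) (Function('S')(p) = Add(Add(Pow(p, 2), Mul(-6, p)), -11) = Add(-11, Pow(p, 2), Mul(-6, p)))
Mul(Function('S')(-11), 150) = Mul(Add(-11, Pow(-11, 2), Mul(-6, -11)), 150) = Mul(Add(-11, 121, 66), 150) = Mul(176, 150) = 26400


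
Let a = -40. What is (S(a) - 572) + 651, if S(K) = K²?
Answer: 1679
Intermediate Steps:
(S(a) - 572) + 651 = ((-40)² - 572) + 651 = (1600 - 572) + 651 = 1028 + 651 = 1679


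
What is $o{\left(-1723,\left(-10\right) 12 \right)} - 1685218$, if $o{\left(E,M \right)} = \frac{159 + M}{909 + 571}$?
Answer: $- \frac{2494122601}{1480} \approx -1.6852 \cdot 10^{6}$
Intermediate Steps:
$o{\left(E,M \right)} = \frac{159}{1480} + \frac{M}{1480}$ ($o{\left(E,M \right)} = \frac{159 + M}{1480} = \left(159 + M\right) \frac{1}{1480} = \frac{159}{1480} + \frac{M}{1480}$)
$o{\left(-1723,\left(-10\right) 12 \right)} - 1685218 = \left(\frac{159}{1480} + \frac{\left(-10\right) 12}{1480}\right) - 1685218 = \left(\frac{159}{1480} + \frac{1}{1480} \left(-120\right)\right) - 1685218 = \left(\frac{159}{1480} - \frac{3}{37}\right) - 1685218 = \frac{39}{1480} - 1685218 = - \frac{2494122601}{1480}$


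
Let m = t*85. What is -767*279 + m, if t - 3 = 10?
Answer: -212888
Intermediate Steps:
t = 13 (t = 3 + 10 = 13)
m = 1105 (m = 13*85 = 1105)
-767*279 + m = -767*279 + 1105 = -213993 + 1105 = -212888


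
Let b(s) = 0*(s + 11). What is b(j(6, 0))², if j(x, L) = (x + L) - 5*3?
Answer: 0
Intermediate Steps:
j(x, L) = -15 + L + x (j(x, L) = (L + x) - 15 = -15 + L + x)
b(s) = 0 (b(s) = 0*(11 + s) = 0)
b(j(6, 0))² = 0² = 0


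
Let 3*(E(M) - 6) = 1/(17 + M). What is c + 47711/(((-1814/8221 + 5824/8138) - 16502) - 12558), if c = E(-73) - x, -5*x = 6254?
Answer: 39418753178401843/31405556136360 ≈ 1255.2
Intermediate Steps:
E(M) = 6 + 1/(3*(17 + M))
x = -6254/5 (x = -⅕*6254 = -6254/5 ≈ -1250.8)
c = 1055707/840 (c = (307 + 18*(-73))/(3*(17 - 73)) - 1*(-6254/5) = (⅓)*(307 - 1314)/(-56) + 6254/5 = (⅓)*(-1/56)*(-1007) + 6254/5 = 1007/168 + 6254/5 = 1055707/840 ≈ 1256.8)
c + 47711/(((-1814/8221 + 5824/8138) - 16502) - 12558) = 1055707/840 + 47711/(((-1814/8221 + 5824/8138) - 16502) - 12558) = 1055707/840 + 47711/(((-1814*1/8221 + 5824*(1/8138)) - 16502) - 12558) = 1055707/840 + 47711/(((-1814/8221 + 224/313) - 16502) - 12558) = 1055707/840 + 47711/((1273722/2573173 - 16502) - 12558) = 1055707/840 + 47711/(-42461227124/2573173 - 12558) = 1055707/840 + 47711/(-74775133658/2573173) = 1055707/840 + 47711*(-2573173/74775133658) = 1055707/840 - 122768657003/74775133658 = 39418753178401843/31405556136360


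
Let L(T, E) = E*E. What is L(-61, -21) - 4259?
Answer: -3818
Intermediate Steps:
L(T, E) = E**2
L(-61, -21) - 4259 = (-21)**2 - 4259 = 441 - 4259 = -3818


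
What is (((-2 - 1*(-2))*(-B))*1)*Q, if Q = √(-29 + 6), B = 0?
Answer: 0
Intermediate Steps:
Q = I*√23 (Q = √(-23) = I*√23 ≈ 4.7958*I)
(((-2 - 1*(-2))*(-B))*1)*Q = (((-2 - 1*(-2))*(-1*0))*1)*(I*√23) = (((-2 + 2)*0)*1)*(I*√23) = ((0*0)*1)*(I*√23) = (0*1)*(I*√23) = 0*(I*√23) = 0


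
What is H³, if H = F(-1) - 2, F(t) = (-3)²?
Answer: 343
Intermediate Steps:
F(t) = 9
H = 7 (H = 9 - 2 = 7)
H³ = 7³ = 343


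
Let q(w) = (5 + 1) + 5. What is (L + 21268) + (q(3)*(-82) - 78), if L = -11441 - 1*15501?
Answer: -6654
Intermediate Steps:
L = -26942 (L = -11441 - 15501 = -26942)
q(w) = 11 (q(w) = 6 + 5 = 11)
(L + 21268) + (q(3)*(-82) - 78) = (-26942 + 21268) + (11*(-82) - 78) = -5674 + (-902 - 78) = -5674 - 980 = -6654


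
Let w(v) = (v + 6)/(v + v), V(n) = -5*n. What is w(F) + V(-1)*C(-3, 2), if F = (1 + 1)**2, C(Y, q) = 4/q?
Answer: 45/4 ≈ 11.250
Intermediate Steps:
F = 4 (F = 2**2 = 4)
w(v) = (6 + v)/(2*v) (w(v) = (6 + v)/((2*v)) = (6 + v)*(1/(2*v)) = (6 + v)/(2*v))
w(F) + V(-1)*C(-3, 2) = (1/2)*(6 + 4)/4 + (-5*(-1))*(4/2) = (1/2)*(1/4)*10 + 5*(4*(1/2)) = 5/4 + 5*2 = 5/4 + 10 = 45/4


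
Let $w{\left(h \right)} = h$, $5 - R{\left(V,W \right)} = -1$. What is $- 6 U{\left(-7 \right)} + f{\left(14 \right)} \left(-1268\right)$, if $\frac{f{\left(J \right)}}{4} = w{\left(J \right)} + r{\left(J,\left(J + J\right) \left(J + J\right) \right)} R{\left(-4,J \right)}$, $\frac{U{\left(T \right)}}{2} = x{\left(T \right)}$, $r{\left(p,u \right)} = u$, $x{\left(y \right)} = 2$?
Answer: $-23929720$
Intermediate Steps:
$R{\left(V,W \right)} = 6$ ($R{\left(V,W \right)} = 5 - -1 = 5 + 1 = 6$)
$U{\left(T \right)} = 4$ ($U{\left(T \right)} = 2 \cdot 2 = 4$)
$f{\left(J \right)} = 4 J + 96 J^{2}$ ($f{\left(J \right)} = 4 \left(J + \left(J + J\right) \left(J + J\right) 6\right) = 4 \left(J + 2 J 2 J 6\right) = 4 \left(J + 4 J^{2} \cdot 6\right) = 4 \left(J + 24 J^{2}\right) = 4 J + 96 J^{2}$)
$- 6 U{\left(-7 \right)} + f{\left(14 \right)} \left(-1268\right) = \left(-6\right) 4 + 4 \cdot 14 \left(1 + 24 \cdot 14\right) \left(-1268\right) = -24 + 4 \cdot 14 \left(1 + 336\right) \left(-1268\right) = -24 + 4 \cdot 14 \cdot 337 \left(-1268\right) = -24 + 18872 \left(-1268\right) = -24 - 23929696 = -23929720$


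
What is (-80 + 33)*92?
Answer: -4324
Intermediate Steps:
(-80 + 33)*92 = -47*92 = -4324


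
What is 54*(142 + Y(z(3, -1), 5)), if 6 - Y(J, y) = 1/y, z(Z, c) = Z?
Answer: 39906/5 ≈ 7981.2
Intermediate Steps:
Y(J, y) = 6 - 1/y
54*(142 + Y(z(3, -1), 5)) = 54*(142 + (6 - 1/5)) = 54*(142 + (6 - 1*⅕)) = 54*(142 + (6 - ⅕)) = 54*(142 + 29/5) = 54*(739/5) = 39906/5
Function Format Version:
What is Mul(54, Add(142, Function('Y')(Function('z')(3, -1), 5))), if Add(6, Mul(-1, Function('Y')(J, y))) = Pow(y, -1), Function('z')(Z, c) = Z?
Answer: Rational(39906, 5) ≈ 7981.2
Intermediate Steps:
Function('Y')(J, y) = Add(6, Mul(-1, Pow(y, -1)))
Mul(54, Add(142, Function('Y')(Function('z')(3, -1), 5))) = Mul(54, Add(142, Add(6, Mul(-1, Pow(5, -1))))) = Mul(54, Add(142, Add(6, Mul(-1, Rational(1, 5))))) = Mul(54, Add(142, Add(6, Rational(-1, 5)))) = Mul(54, Add(142, Rational(29, 5))) = Mul(54, Rational(739, 5)) = Rational(39906, 5)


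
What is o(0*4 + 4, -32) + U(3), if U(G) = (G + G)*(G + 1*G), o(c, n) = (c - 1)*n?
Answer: -60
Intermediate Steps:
o(c, n) = n*(-1 + c) (o(c, n) = (-1 + c)*n = n*(-1 + c))
U(G) = 4*G² (U(G) = (2*G)*(G + G) = (2*G)*(2*G) = 4*G²)
o(0*4 + 4, -32) + U(3) = -32*(-1 + (0*4 + 4)) + 4*3² = -32*(-1 + (0 + 4)) + 4*9 = -32*(-1 + 4) + 36 = -32*3 + 36 = -96 + 36 = -60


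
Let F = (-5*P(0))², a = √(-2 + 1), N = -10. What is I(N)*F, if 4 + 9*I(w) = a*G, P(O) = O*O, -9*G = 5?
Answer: 0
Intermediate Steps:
G = -5/9 (G = -⅑*5 = -5/9 ≈ -0.55556)
P(O) = O²
a = I (a = √(-1) = I ≈ 1.0*I)
F = 0 (F = (-5*0²)² = (-5*0)² = 0² = 0)
I(w) = -4/9 - 5*I/81 (I(w) = -4/9 + (I*(-5/9))/9 = -4/9 + (-5*I/9)/9 = -4/9 - 5*I/81)
I(N)*F = (-4/9 - 5*I/81)*0 = 0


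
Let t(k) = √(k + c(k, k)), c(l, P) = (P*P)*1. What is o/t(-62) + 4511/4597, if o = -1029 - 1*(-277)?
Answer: 4511/4597 - 376*√3782/1891 ≈ -11.247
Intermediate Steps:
c(l, P) = P² (c(l, P) = P²*1 = P²)
o = -752 (o = -1029 + 277 = -752)
t(k) = √(k + k²)
o/t(-62) + 4511/4597 = -752*√3782/3782 + 4511/4597 = -376*√3782/1891 + 4511/4597 = 4511/4597 - 376*√3782/1891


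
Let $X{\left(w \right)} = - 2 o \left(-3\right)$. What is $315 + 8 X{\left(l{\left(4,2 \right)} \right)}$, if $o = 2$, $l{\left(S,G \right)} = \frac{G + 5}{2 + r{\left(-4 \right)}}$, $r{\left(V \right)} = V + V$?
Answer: $411$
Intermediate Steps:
$r{\left(V \right)} = 2 V$
$l{\left(S,G \right)} = - \frac{5}{6} - \frac{G}{6}$ ($l{\left(S,G \right)} = \frac{G + 5}{2 + 2 \left(-4\right)} = \frac{5 + G}{2 - 8} = \frac{5 + G}{-6} = \left(5 + G\right) \left(- \frac{1}{6}\right) = - \frac{5}{6} - \frac{G}{6}$)
$X{\left(w \right)} = 12$ ($X{\left(w \right)} = \left(-2\right) 2 \left(-3\right) = \left(-4\right) \left(-3\right) = 12$)
$315 + 8 X{\left(l{\left(4,2 \right)} \right)} = 315 + 8 \cdot 12 = 315 + 96 = 411$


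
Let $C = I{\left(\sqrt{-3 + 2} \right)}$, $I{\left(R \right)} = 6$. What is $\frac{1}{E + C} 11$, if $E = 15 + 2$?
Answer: $\frac{11}{23} \approx 0.47826$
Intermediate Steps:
$E = 17$
$C = 6$
$\frac{1}{E + C} 11 = \frac{1}{17 + 6} \cdot 11 = \frac{1}{23} \cdot 11 = \frac{11}{23}$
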